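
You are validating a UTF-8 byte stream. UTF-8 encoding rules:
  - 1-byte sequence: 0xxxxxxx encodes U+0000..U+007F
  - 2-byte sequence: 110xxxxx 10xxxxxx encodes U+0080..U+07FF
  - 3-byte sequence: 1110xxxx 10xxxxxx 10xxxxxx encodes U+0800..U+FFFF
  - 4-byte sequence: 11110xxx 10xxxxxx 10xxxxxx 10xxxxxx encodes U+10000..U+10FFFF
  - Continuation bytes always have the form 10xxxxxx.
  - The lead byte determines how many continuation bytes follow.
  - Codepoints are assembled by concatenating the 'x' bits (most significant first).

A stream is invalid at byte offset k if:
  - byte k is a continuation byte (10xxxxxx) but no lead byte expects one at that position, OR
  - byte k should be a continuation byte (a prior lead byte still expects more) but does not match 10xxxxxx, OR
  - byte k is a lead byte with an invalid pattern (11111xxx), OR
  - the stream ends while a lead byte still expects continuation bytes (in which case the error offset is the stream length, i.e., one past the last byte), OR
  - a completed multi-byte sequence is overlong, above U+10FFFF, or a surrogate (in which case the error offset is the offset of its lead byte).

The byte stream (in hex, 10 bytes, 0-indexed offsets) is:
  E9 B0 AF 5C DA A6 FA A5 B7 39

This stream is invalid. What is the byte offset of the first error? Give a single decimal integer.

Byte[0]=E9: 3-byte lead, need 2 cont bytes. acc=0x9
Byte[1]=B0: continuation. acc=(acc<<6)|0x30=0x270
Byte[2]=AF: continuation. acc=(acc<<6)|0x2F=0x9C2F
Completed: cp=U+9C2F (starts at byte 0)
Byte[3]=5C: 1-byte ASCII. cp=U+005C
Byte[4]=DA: 2-byte lead, need 1 cont bytes. acc=0x1A
Byte[5]=A6: continuation. acc=(acc<<6)|0x26=0x6A6
Completed: cp=U+06A6 (starts at byte 4)
Byte[6]=FA: INVALID lead byte (not 0xxx/110x/1110/11110)

Answer: 6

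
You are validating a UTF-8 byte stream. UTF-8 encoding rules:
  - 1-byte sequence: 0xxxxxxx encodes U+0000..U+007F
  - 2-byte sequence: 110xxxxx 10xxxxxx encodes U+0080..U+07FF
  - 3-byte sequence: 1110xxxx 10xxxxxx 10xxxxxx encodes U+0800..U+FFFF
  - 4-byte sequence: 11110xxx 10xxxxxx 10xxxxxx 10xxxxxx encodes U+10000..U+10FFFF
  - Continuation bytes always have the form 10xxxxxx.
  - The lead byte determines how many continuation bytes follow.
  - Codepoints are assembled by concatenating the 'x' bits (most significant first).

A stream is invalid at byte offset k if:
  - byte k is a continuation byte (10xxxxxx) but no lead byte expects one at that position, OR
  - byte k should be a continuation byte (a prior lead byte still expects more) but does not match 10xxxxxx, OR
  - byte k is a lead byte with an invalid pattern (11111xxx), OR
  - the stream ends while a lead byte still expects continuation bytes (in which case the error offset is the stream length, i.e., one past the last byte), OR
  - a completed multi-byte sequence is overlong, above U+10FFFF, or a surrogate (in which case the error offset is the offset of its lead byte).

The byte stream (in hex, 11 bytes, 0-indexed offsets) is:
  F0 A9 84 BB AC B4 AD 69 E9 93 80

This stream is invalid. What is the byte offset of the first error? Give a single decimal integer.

Byte[0]=F0: 4-byte lead, need 3 cont bytes. acc=0x0
Byte[1]=A9: continuation. acc=(acc<<6)|0x29=0x29
Byte[2]=84: continuation. acc=(acc<<6)|0x04=0xA44
Byte[3]=BB: continuation. acc=(acc<<6)|0x3B=0x2913B
Completed: cp=U+2913B (starts at byte 0)
Byte[4]=AC: INVALID lead byte (not 0xxx/110x/1110/11110)

Answer: 4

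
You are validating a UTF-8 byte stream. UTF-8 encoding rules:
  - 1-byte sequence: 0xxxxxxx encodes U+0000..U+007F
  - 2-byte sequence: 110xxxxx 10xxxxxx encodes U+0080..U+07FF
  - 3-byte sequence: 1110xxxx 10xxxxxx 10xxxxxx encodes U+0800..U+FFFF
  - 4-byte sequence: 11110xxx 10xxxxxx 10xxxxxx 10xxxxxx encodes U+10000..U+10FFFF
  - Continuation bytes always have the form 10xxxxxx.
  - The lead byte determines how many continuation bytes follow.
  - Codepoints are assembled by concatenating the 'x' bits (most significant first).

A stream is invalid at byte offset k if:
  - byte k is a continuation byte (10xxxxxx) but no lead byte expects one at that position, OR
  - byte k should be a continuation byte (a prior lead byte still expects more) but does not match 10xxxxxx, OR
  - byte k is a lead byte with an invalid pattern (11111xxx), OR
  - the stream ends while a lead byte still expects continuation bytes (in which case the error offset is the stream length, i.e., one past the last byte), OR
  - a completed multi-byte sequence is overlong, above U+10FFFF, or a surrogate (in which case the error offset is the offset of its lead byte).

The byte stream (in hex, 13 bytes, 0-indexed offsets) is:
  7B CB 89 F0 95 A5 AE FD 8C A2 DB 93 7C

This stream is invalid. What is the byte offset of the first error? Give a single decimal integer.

Answer: 7

Derivation:
Byte[0]=7B: 1-byte ASCII. cp=U+007B
Byte[1]=CB: 2-byte lead, need 1 cont bytes. acc=0xB
Byte[2]=89: continuation. acc=(acc<<6)|0x09=0x2C9
Completed: cp=U+02C9 (starts at byte 1)
Byte[3]=F0: 4-byte lead, need 3 cont bytes. acc=0x0
Byte[4]=95: continuation. acc=(acc<<6)|0x15=0x15
Byte[5]=A5: continuation. acc=(acc<<6)|0x25=0x565
Byte[6]=AE: continuation. acc=(acc<<6)|0x2E=0x1596E
Completed: cp=U+1596E (starts at byte 3)
Byte[7]=FD: INVALID lead byte (not 0xxx/110x/1110/11110)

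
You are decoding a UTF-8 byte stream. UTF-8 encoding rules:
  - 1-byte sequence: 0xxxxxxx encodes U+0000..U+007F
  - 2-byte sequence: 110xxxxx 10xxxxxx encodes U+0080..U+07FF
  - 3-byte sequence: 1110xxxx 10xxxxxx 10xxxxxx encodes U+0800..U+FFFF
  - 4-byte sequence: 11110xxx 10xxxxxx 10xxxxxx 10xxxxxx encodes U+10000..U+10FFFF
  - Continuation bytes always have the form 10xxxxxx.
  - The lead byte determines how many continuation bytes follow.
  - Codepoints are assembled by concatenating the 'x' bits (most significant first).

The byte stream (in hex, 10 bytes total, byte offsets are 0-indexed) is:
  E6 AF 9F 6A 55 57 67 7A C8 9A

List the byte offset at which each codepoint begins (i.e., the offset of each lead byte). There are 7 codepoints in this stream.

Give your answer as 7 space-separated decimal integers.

Answer: 0 3 4 5 6 7 8

Derivation:
Byte[0]=E6: 3-byte lead, need 2 cont bytes. acc=0x6
Byte[1]=AF: continuation. acc=(acc<<6)|0x2F=0x1AF
Byte[2]=9F: continuation. acc=(acc<<6)|0x1F=0x6BDF
Completed: cp=U+6BDF (starts at byte 0)
Byte[3]=6A: 1-byte ASCII. cp=U+006A
Byte[4]=55: 1-byte ASCII. cp=U+0055
Byte[5]=57: 1-byte ASCII. cp=U+0057
Byte[6]=67: 1-byte ASCII. cp=U+0067
Byte[7]=7A: 1-byte ASCII. cp=U+007A
Byte[8]=C8: 2-byte lead, need 1 cont bytes. acc=0x8
Byte[9]=9A: continuation. acc=(acc<<6)|0x1A=0x21A
Completed: cp=U+021A (starts at byte 8)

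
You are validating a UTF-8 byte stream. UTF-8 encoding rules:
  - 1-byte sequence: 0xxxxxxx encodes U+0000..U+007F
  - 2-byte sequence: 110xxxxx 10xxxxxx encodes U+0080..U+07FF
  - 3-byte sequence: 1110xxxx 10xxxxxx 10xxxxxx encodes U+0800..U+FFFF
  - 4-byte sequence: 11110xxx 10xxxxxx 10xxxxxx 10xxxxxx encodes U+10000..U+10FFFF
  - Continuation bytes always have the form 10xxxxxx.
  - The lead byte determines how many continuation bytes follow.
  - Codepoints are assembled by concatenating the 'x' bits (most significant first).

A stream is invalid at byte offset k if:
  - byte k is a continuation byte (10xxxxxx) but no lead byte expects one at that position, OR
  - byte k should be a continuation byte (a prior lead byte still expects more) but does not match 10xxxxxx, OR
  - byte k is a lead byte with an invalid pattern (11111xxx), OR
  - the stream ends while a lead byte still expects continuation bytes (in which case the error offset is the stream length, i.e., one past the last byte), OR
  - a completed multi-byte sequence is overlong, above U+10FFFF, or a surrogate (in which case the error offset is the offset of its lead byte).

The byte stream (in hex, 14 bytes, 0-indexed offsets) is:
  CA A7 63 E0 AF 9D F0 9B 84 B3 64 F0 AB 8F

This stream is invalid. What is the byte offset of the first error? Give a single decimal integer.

Answer: 14

Derivation:
Byte[0]=CA: 2-byte lead, need 1 cont bytes. acc=0xA
Byte[1]=A7: continuation. acc=(acc<<6)|0x27=0x2A7
Completed: cp=U+02A7 (starts at byte 0)
Byte[2]=63: 1-byte ASCII. cp=U+0063
Byte[3]=E0: 3-byte lead, need 2 cont bytes. acc=0x0
Byte[4]=AF: continuation. acc=(acc<<6)|0x2F=0x2F
Byte[5]=9D: continuation. acc=(acc<<6)|0x1D=0xBDD
Completed: cp=U+0BDD (starts at byte 3)
Byte[6]=F0: 4-byte lead, need 3 cont bytes. acc=0x0
Byte[7]=9B: continuation. acc=(acc<<6)|0x1B=0x1B
Byte[8]=84: continuation. acc=(acc<<6)|0x04=0x6C4
Byte[9]=B3: continuation. acc=(acc<<6)|0x33=0x1B133
Completed: cp=U+1B133 (starts at byte 6)
Byte[10]=64: 1-byte ASCII. cp=U+0064
Byte[11]=F0: 4-byte lead, need 3 cont bytes. acc=0x0
Byte[12]=AB: continuation. acc=(acc<<6)|0x2B=0x2B
Byte[13]=8F: continuation. acc=(acc<<6)|0x0F=0xACF
Byte[14]: stream ended, expected continuation. INVALID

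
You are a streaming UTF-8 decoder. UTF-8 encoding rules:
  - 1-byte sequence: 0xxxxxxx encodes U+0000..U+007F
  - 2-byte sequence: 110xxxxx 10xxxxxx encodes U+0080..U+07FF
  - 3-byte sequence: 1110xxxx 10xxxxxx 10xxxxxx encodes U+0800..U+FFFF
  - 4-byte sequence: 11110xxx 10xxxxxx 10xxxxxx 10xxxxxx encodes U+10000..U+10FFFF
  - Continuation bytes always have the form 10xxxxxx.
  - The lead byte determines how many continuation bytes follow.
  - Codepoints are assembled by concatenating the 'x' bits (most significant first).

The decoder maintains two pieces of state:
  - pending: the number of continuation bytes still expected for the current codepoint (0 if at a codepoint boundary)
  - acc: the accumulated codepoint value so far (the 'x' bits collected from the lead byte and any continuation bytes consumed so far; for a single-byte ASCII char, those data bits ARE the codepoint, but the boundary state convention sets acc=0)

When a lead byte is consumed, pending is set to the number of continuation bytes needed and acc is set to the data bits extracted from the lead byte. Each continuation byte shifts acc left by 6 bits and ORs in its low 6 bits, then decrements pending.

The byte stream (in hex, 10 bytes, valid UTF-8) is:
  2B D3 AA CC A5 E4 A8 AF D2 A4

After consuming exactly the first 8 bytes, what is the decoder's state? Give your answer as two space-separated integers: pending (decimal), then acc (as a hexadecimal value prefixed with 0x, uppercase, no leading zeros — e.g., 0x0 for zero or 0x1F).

Answer: 0 0x4A2F

Derivation:
Byte[0]=2B: 1-byte. pending=0, acc=0x0
Byte[1]=D3: 2-byte lead. pending=1, acc=0x13
Byte[2]=AA: continuation. acc=(acc<<6)|0x2A=0x4EA, pending=0
Byte[3]=CC: 2-byte lead. pending=1, acc=0xC
Byte[4]=A5: continuation. acc=(acc<<6)|0x25=0x325, pending=0
Byte[5]=E4: 3-byte lead. pending=2, acc=0x4
Byte[6]=A8: continuation. acc=(acc<<6)|0x28=0x128, pending=1
Byte[7]=AF: continuation. acc=(acc<<6)|0x2F=0x4A2F, pending=0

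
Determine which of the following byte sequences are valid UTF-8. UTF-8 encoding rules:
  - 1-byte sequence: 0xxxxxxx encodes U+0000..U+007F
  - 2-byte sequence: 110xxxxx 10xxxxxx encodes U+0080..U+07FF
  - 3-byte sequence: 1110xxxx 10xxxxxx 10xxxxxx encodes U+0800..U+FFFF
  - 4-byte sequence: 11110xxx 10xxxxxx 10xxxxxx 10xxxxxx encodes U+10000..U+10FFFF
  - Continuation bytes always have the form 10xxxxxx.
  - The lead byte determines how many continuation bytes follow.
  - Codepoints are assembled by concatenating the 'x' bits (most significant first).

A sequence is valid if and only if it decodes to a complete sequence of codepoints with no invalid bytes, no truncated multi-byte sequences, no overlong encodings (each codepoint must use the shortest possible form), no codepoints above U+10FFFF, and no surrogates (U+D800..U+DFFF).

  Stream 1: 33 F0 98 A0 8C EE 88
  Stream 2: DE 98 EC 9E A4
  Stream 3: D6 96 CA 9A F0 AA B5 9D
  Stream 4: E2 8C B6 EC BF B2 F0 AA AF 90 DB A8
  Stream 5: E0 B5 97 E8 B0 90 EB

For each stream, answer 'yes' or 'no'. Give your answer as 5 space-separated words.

Stream 1: error at byte offset 7. INVALID
Stream 2: decodes cleanly. VALID
Stream 3: decodes cleanly. VALID
Stream 4: decodes cleanly. VALID
Stream 5: error at byte offset 7. INVALID

Answer: no yes yes yes no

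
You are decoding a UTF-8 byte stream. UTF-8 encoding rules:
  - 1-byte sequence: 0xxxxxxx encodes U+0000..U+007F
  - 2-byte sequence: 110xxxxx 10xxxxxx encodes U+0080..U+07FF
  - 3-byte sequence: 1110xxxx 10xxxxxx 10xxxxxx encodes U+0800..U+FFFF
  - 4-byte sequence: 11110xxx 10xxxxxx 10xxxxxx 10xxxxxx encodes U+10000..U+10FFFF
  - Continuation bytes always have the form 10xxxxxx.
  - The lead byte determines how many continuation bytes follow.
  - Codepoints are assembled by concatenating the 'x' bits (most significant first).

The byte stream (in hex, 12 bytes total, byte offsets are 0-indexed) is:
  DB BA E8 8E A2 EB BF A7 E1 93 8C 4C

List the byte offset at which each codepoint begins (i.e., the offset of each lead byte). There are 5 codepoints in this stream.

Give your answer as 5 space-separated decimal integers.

Answer: 0 2 5 8 11

Derivation:
Byte[0]=DB: 2-byte lead, need 1 cont bytes. acc=0x1B
Byte[1]=BA: continuation. acc=(acc<<6)|0x3A=0x6FA
Completed: cp=U+06FA (starts at byte 0)
Byte[2]=E8: 3-byte lead, need 2 cont bytes. acc=0x8
Byte[3]=8E: continuation. acc=(acc<<6)|0x0E=0x20E
Byte[4]=A2: continuation. acc=(acc<<6)|0x22=0x83A2
Completed: cp=U+83A2 (starts at byte 2)
Byte[5]=EB: 3-byte lead, need 2 cont bytes. acc=0xB
Byte[6]=BF: continuation. acc=(acc<<6)|0x3F=0x2FF
Byte[7]=A7: continuation. acc=(acc<<6)|0x27=0xBFE7
Completed: cp=U+BFE7 (starts at byte 5)
Byte[8]=E1: 3-byte lead, need 2 cont bytes. acc=0x1
Byte[9]=93: continuation. acc=(acc<<6)|0x13=0x53
Byte[10]=8C: continuation. acc=(acc<<6)|0x0C=0x14CC
Completed: cp=U+14CC (starts at byte 8)
Byte[11]=4C: 1-byte ASCII. cp=U+004C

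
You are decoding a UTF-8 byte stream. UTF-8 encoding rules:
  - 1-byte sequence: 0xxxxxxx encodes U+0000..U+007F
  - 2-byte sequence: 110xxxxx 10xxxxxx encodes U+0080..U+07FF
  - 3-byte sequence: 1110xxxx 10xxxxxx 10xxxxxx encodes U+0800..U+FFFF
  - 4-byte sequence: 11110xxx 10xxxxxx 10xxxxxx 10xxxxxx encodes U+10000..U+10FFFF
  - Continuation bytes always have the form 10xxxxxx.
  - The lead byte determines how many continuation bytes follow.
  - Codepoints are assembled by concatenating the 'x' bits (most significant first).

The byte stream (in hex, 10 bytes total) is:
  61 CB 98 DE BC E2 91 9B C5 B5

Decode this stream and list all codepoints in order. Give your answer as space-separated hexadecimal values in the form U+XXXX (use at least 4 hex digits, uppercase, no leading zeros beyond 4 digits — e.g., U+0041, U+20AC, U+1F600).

Answer: U+0061 U+02D8 U+07BC U+245B U+0175

Derivation:
Byte[0]=61: 1-byte ASCII. cp=U+0061
Byte[1]=CB: 2-byte lead, need 1 cont bytes. acc=0xB
Byte[2]=98: continuation. acc=(acc<<6)|0x18=0x2D8
Completed: cp=U+02D8 (starts at byte 1)
Byte[3]=DE: 2-byte lead, need 1 cont bytes. acc=0x1E
Byte[4]=BC: continuation. acc=(acc<<6)|0x3C=0x7BC
Completed: cp=U+07BC (starts at byte 3)
Byte[5]=E2: 3-byte lead, need 2 cont bytes. acc=0x2
Byte[6]=91: continuation. acc=(acc<<6)|0x11=0x91
Byte[7]=9B: continuation. acc=(acc<<6)|0x1B=0x245B
Completed: cp=U+245B (starts at byte 5)
Byte[8]=C5: 2-byte lead, need 1 cont bytes. acc=0x5
Byte[9]=B5: continuation. acc=(acc<<6)|0x35=0x175
Completed: cp=U+0175 (starts at byte 8)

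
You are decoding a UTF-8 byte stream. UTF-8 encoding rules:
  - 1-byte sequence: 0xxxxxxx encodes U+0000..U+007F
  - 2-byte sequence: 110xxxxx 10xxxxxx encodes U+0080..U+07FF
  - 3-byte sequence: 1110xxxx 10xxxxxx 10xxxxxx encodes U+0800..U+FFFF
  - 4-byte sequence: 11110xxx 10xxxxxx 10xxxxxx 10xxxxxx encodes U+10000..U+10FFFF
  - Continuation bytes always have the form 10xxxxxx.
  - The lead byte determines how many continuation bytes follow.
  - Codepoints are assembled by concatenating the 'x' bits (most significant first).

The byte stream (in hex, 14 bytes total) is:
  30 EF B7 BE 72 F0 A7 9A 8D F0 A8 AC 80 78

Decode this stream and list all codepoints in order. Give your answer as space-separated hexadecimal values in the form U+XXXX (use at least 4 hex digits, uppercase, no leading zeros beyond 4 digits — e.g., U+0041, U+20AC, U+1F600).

Byte[0]=30: 1-byte ASCII. cp=U+0030
Byte[1]=EF: 3-byte lead, need 2 cont bytes. acc=0xF
Byte[2]=B7: continuation. acc=(acc<<6)|0x37=0x3F7
Byte[3]=BE: continuation. acc=(acc<<6)|0x3E=0xFDFE
Completed: cp=U+FDFE (starts at byte 1)
Byte[4]=72: 1-byte ASCII. cp=U+0072
Byte[5]=F0: 4-byte lead, need 3 cont bytes. acc=0x0
Byte[6]=A7: continuation. acc=(acc<<6)|0x27=0x27
Byte[7]=9A: continuation. acc=(acc<<6)|0x1A=0x9DA
Byte[8]=8D: continuation. acc=(acc<<6)|0x0D=0x2768D
Completed: cp=U+2768D (starts at byte 5)
Byte[9]=F0: 4-byte lead, need 3 cont bytes. acc=0x0
Byte[10]=A8: continuation. acc=(acc<<6)|0x28=0x28
Byte[11]=AC: continuation. acc=(acc<<6)|0x2C=0xA2C
Byte[12]=80: continuation. acc=(acc<<6)|0x00=0x28B00
Completed: cp=U+28B00 (starts at byte 9)
Byte[13]=78: 1-byte ASCII. cp=U+0078

Answer: U+0030 U+FDFE U+0072 U+2768D U+28B00 U+0078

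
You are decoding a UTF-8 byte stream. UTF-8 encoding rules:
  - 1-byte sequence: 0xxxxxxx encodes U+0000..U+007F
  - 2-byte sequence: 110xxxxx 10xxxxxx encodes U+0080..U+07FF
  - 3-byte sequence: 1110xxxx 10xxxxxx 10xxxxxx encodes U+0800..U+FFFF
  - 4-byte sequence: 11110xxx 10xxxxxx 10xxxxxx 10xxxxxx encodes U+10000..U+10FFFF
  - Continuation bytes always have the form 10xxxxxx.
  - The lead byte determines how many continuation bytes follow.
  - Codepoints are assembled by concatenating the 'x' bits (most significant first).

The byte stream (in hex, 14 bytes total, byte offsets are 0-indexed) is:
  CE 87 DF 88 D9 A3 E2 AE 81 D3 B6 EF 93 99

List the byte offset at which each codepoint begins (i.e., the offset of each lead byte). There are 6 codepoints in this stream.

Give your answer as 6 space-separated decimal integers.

Byte[0]=CE: 2-byte lead, need 1 cont bytes. acc=0xE
Byte[1]=87: continuation. acc=(acc<<6)|0x07=0x387
Completed: cp=U+0387 (starts at byte 0)
Byte[2]=DF: 2-byte lead, need 1 cont bytes. acc=0x1F
Byte[3]=88: continuation. acc=(acc<<6)|0x08=0x7C8
Completed: cp=U+07C8 (starts at byte 2)
Byte[4]=D9: 2-byte lead, need 1 cont bytes. acc=0x19
Byte[5]=A3: continuation. acc=(acc<<6)|0x23=0x663
Completed: cp=U+0663 (starts at byte 4)
Byte[6]=E2: 3-byte lead, need 2 cont bytes. acc=0x2
Byte[7]=AE: continuation. acc=(acc<<6)|0x2E=0xAE
Byte[8]=81: continuation. acc=(acc<<6)|0x01=0x2B81
Completed: cp=U+2B81 (starts at byte 6)
Byte[9]=D3: 2-byte lead, need 1 cont bytes. acc=0x13
Byte[10]=B6: continuation. acc=(acc<<6)|0x36=0x4F6
Completed: cp=U+04F6 (starts at byte 9)
Byte[11]=EF: 3-byte lead, need 2 cont bytes. acc=0xF
Byte[12]=93: continuation. acc=(acc<<6)|0x13=0x3D3
Byte[13]=99: continuation. acc=(acc<<6)|0x19=0xF4D9
Completed: cp=U+F4D9 (starts at byte 11)

Answer: 0 2 4 6 9 11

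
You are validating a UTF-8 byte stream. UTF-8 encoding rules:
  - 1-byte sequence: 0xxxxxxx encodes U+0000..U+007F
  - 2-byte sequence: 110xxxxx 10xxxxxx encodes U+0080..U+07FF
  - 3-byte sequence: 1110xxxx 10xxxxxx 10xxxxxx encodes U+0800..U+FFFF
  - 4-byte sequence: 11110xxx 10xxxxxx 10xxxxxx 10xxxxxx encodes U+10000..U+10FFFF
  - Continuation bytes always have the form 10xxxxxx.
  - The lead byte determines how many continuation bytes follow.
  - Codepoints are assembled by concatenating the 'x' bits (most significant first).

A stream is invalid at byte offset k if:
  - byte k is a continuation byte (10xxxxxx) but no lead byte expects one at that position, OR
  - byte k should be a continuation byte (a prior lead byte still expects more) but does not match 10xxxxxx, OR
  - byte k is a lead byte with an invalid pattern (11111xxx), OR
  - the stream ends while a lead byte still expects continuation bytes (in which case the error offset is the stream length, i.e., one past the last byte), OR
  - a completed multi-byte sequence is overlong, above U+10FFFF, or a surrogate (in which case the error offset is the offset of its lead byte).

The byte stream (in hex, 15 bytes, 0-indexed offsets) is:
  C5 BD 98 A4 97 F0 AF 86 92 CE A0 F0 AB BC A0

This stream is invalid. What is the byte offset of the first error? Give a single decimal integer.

Answer: 2

Derivation:
Byte[0]=C5: 2-byte lead, need 1 cont bytes. acc=0x5
Byte[1]=BD: continuation. acc=(acc<<6)|0x3D=0x17D
Completed: cp=U+017D (starts at byte 0)
Byte[2]=98: INVALID lead byte (not 0xxx/110x/1110/11110)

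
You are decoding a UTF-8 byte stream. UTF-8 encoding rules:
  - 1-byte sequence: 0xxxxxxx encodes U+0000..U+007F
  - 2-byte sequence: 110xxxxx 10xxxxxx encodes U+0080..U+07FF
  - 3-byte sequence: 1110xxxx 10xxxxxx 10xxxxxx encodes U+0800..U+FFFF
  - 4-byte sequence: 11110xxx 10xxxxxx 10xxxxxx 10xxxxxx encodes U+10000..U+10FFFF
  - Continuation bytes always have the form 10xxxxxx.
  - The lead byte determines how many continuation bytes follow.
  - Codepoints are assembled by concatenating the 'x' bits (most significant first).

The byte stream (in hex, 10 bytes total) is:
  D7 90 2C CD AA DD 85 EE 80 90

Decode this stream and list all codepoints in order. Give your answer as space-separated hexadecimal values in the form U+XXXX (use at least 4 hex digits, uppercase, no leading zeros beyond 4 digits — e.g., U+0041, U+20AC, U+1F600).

Byte[0]=D7: 2-byte lead, need 1 cont bytes. acc=0x17
Byte[1]=90: continuation. acc=(acc<<6)|0x10=0x5D0
Completed: cp=U+05D0 (starts at byte 0)
Byte[2]=2C: 1-byte ASCII. cp=U+002C
Byte[3]=CD: 2-byte lead, need 1 cont bytes. acc=0xD
Byte[4]=AA: continuation. acc=(acc<<6)|0x2A=0x36A
Completed: cp=U+036A (starts at byte 3)
Byte[5]=DD: 2-byte lead, need 1 cont bytes. acc=0x1D
Byte[6]=85: continuation. acc=(acc<<6)|0x05=0x745
Completed: cp=U+0745 (starts at byte 5)
Byte[7]=EE: 3-byte lead, need 2 cont bytes. acc=0xE
Byte[8]=80: continuation. acc=(acc<<6)|0x00=0x380
Byte[9]=90: continuation. acc=(acc<<6)|0x10=0xE010
Completed: cp=U+E010 (starts at byte 7)

Answer: U+05D0 U+002C U+036A U+0745 U+E010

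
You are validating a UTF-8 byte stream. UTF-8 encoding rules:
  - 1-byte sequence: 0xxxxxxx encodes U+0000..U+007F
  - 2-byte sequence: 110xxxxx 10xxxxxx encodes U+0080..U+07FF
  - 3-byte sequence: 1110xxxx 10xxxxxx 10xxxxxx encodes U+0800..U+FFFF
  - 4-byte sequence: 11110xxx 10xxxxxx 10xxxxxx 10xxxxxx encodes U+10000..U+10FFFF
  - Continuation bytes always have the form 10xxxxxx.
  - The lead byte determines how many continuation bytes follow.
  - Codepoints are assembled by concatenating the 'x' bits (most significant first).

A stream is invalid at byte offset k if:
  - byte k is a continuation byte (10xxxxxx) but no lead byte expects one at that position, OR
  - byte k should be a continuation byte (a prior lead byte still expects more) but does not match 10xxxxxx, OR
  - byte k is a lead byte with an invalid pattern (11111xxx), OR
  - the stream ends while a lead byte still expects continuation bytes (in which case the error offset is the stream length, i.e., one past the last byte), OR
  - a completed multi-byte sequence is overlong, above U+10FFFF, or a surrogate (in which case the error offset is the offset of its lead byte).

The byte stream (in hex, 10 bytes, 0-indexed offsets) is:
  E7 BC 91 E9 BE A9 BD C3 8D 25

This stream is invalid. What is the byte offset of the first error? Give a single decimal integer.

Answer: 6

Derivation:
Byte[0]=E7: 3-byte lead, need 2 cont bytes. acc=0x7
Byte[1]=BC: continuation. acc=(acc<<6)|0x3C=0x1FC
Byte[2]=91: continuation. acc=(acc<<6)|0x11=0x7F11
Completed: cp=U+7F11 (starts at byte 0)
Byte[3]=E9: 3-byte lead, need 2 cont bytes. acc=0x9
Byte[4]=BE: continuation. acc=(acc<<6)|0x3E=0x27E
Byte[5]=A9: continuation. acc=(acc<<6)|0x29=0x9FA9
Completed: cp=U+9FA9 (starts at byte 3)
Byte[6]=BD: INVALID lead byte (not 0xxx/110x/1110/11110)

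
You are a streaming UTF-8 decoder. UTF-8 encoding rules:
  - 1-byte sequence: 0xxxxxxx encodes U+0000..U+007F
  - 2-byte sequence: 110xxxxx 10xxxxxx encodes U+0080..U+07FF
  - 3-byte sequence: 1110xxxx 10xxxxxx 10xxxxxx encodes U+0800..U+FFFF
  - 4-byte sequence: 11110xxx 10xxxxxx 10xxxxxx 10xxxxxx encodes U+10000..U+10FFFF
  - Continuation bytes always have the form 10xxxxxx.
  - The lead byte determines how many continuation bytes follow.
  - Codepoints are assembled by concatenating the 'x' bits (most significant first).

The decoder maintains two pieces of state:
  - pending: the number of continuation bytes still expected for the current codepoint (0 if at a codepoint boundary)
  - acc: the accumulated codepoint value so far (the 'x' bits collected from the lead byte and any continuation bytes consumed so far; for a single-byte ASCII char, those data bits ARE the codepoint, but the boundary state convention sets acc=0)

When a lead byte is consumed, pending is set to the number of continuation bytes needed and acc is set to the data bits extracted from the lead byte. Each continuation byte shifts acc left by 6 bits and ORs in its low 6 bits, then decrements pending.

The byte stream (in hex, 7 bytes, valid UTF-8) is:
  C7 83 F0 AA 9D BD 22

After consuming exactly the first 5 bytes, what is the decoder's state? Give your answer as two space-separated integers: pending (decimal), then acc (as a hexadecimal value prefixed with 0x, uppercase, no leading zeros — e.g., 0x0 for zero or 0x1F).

Byte[0]=C7: 2-byte lead. pending=1, acc=0x7
Byte[1]=83: continuation. acc=(acc<<6)|0x03=0x1C3, pending=0
Byte[2]=F0: 4-byte lead. pending=3, acc=0x0
Byte[3]=AA: continuation. acc=(acc<<6)|0x2A=0x2A, pending=2
Byte[4]=9D: continuation. acc=(acc<<6)|0x1D=0xA9D, pending=1

Answer: 1 0xA9D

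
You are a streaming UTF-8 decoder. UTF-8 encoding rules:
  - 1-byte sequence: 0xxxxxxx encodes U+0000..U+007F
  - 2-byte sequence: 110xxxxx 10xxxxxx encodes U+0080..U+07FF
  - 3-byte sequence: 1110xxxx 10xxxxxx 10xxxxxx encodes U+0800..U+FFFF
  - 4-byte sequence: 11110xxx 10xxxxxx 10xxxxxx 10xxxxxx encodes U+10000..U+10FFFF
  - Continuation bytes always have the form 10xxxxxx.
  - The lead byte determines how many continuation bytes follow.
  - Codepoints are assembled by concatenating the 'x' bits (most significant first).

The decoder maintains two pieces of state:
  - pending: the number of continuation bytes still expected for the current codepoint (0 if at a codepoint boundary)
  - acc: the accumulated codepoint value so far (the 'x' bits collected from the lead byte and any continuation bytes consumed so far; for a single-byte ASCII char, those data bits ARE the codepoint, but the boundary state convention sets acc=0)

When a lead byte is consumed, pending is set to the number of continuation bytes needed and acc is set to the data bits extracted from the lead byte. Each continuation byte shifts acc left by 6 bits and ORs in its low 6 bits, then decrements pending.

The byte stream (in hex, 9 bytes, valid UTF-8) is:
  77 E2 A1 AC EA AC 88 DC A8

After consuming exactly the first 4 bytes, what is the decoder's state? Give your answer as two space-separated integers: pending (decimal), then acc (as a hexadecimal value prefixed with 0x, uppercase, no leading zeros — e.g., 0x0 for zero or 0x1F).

Byte[0]=77: 1-byte. pending=0, acc=0x0
Byte[1]=E2: 3-byte lead. pending=2, acc=0x2
Byte[2]=A1: continuation. acc=(acc<<6)|0x21=0xA1, pending=1
Byte[3]=AC: continuation. acc=(acc<<6)|0x2C=0x286C, pending=0

Answer: 0 0x286C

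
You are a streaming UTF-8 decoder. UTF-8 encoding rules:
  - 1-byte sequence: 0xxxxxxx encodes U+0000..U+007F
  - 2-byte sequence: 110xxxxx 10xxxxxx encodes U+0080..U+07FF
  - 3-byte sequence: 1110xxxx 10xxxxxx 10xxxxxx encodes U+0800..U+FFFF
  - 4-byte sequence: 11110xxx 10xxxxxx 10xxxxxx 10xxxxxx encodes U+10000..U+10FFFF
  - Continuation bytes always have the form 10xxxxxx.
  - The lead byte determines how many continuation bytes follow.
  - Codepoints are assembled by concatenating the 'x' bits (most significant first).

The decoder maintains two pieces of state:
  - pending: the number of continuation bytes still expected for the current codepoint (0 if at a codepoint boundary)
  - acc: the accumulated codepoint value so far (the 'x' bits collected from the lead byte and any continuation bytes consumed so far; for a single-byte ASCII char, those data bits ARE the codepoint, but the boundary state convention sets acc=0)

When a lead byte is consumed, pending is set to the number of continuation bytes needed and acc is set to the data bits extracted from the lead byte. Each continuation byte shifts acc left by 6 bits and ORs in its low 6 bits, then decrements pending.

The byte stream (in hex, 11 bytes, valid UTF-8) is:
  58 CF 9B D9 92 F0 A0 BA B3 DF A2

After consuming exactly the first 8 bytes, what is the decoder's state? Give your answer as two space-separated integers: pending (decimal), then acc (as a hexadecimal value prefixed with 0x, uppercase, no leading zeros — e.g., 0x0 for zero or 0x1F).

Answer: 1 0x83A

Derivation:
Byte[0]=58: 1-byte. pending=0, acc=0x0
Byte[1]=CF: 2-byte lead. pending=1, acc=0xF
Byte[2]=9B: continuation. acc=(acc<<6)|0x1B=0x3DB, pending=0
Byte[3]=D9: 2-byte lead. pending=1, acc=0x19
Byte[4]=92: continuation. acc=(acc<<6)|0x12=0x652, pending=0
Byte[5]=F0: 4-byte lead. pending=3, acc=0x0
Byte[6]=A0: continuation. acc=(acc<<6)|0x20=0x20, pending=2
Byte[7]=BA: continuation. acc=(acc<<6)|0x3A=0x83A, pending=1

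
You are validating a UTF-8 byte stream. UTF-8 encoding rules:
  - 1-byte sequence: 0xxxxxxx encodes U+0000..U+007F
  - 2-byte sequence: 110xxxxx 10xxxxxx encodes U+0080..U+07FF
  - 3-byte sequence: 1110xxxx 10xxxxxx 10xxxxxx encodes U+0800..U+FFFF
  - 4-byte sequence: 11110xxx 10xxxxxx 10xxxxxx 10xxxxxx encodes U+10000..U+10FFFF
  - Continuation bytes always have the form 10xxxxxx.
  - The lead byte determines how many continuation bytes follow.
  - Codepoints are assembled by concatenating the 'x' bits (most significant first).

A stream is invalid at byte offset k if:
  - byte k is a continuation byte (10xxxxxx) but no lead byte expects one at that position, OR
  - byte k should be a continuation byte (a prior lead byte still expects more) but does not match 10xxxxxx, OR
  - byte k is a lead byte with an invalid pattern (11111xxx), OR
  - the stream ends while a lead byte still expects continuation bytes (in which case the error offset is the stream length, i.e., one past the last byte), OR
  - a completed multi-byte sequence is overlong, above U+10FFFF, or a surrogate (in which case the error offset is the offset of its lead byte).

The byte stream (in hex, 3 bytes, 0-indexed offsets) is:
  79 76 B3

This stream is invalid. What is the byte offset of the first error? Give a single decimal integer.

Answer: 2

Derivation:
Byte[0]=79: 1-byte ASCII. cp=U+0079
Byte[1]=76: 1-byte ASCII. cp=U+0076
Byte[2]=B3: INVALID lead byte (not 0xxx/110x/1110/11110)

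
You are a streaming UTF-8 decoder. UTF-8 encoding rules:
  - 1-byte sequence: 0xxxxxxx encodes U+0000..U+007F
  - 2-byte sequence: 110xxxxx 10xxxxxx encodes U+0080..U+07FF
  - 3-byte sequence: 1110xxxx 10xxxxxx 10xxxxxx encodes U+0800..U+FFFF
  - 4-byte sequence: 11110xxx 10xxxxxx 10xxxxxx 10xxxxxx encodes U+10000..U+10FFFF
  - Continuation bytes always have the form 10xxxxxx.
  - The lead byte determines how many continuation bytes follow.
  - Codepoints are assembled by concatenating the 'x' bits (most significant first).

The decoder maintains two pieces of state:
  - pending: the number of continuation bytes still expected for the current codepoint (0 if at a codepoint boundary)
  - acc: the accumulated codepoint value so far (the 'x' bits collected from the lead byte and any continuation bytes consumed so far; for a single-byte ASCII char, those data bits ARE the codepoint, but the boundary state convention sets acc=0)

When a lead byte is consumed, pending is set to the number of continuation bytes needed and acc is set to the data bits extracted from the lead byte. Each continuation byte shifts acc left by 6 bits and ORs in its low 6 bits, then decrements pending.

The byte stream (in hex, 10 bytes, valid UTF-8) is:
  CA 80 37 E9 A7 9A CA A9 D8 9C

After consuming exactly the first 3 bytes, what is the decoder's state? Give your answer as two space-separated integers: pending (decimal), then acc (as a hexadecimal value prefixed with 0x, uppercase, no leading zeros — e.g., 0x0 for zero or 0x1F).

Byte[0]=CA: 2-byte lead. pending=1, acc=0xA
Byte[1]=80: continuation. acc=(acc<<6)|0x00=0x280, pending=0
Byte[2]=37: 1-byte. pending=0, acc=0x0

Answer: 0 0x0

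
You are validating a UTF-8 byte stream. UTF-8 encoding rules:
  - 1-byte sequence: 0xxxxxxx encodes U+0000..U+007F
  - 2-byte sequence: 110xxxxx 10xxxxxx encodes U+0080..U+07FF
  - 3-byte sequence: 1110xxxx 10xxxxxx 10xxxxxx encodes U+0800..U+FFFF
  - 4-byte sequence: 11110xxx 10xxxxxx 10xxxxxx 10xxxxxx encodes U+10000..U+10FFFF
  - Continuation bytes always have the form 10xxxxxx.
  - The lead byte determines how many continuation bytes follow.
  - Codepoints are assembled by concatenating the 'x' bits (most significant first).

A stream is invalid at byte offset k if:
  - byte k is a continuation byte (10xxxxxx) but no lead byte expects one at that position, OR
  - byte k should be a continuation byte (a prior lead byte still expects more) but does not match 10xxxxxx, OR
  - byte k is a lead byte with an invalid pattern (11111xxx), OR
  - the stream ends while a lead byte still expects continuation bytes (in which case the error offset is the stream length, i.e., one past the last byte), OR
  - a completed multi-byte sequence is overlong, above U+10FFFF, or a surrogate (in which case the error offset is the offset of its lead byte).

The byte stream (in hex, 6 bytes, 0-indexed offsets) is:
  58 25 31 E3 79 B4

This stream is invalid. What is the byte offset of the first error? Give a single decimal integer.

Answer: 4

Derivation:
Byte[0]=58: 1-byte ASCII. cp=U+0058
Byte[1]=25: 1-byte ASCII. cp=U+0025
Byte[2]=31: 1-byte ASCII. cp=U+0031
Byte[3]=E3: 3-byte lead, need 2 cont bytes. acc=0x3
Byte[4]=79: expected 10xxxxxx continuation. INVALID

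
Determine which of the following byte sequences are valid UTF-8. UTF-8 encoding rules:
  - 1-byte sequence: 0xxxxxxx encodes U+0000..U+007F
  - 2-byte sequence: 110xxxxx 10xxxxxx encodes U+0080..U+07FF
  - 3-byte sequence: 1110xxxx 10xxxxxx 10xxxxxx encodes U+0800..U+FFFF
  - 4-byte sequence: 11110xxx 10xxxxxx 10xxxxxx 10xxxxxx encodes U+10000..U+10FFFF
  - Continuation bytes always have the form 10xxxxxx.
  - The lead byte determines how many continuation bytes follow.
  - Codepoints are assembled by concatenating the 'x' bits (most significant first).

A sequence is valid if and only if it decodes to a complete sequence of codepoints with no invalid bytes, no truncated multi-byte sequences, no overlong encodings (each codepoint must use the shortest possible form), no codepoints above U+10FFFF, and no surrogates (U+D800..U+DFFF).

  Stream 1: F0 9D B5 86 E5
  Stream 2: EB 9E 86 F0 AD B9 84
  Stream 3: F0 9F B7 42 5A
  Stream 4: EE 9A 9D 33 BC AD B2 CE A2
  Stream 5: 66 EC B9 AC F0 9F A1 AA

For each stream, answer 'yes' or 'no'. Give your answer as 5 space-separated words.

Answer: no yes no no yes

Derivation:
Stream 1: error at byte offset 5. INVALID
Stream 2: decodes cleanly. VALID
Stream 3: error at byte offset 3. INVALID
Stream 4: error at byte offset 4. INVALID
Stream 5: decodes cleanly. VALID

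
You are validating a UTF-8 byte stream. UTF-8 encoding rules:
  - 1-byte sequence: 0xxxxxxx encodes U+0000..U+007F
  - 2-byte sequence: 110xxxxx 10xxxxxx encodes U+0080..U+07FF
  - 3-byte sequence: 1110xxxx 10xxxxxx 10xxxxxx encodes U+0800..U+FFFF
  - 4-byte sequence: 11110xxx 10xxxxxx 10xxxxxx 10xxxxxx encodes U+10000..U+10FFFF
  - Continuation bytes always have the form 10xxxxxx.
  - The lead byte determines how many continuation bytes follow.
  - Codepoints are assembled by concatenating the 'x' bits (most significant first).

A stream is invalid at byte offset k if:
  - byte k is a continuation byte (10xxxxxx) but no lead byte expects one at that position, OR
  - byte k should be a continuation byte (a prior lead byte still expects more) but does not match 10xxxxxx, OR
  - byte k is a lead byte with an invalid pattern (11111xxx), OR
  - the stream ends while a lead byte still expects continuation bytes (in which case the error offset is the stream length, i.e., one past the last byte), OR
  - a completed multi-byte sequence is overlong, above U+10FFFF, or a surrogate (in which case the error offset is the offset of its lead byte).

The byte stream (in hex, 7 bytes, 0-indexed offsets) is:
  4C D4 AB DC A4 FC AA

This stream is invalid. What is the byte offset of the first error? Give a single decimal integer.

Byte[0]=4C: 1-byte ASCII. cp=U+004C
Byte[1]=D4: 2-byte lead, need 1 cont bytes. acc=0x14
Byte[2]=AB: continuation. acc=(acc<<6)|0x2B=0x52B
Completed: cp=U+052B (starts at byte 1)
Byte[3]=DC: 2-byte lead, need 1 cont bytes. acc=0x1C
Byte[4]=A4: continuation. acc=(acc<<6)|0x24=0x724
Completed: cp=U+0724 (starts at byte 3)
Byte[5]=FC: INVALID lead byte (not 0xxx/110x/1110/11110)

Answer: 5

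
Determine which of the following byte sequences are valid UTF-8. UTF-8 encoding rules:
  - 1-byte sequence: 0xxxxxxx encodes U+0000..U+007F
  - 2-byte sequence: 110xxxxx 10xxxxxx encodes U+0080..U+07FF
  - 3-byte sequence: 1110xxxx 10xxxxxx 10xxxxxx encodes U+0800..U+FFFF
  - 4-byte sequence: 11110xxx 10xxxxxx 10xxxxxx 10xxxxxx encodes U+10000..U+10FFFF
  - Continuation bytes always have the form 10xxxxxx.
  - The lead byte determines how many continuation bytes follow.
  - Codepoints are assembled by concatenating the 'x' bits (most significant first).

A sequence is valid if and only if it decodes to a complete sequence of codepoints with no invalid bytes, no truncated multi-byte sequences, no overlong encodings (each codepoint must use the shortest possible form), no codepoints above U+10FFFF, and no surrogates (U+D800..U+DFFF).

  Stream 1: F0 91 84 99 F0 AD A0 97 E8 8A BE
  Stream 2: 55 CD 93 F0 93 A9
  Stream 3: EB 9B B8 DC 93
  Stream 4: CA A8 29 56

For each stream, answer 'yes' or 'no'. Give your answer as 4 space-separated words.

Stream 1: decodes cleanly. VALID
Stream 2: error at byte offset 6. INVALID
Stream 3: decodes cleanly. VALID
Stream 4: decodes cleanly. VALID

Answer: yes no yes yes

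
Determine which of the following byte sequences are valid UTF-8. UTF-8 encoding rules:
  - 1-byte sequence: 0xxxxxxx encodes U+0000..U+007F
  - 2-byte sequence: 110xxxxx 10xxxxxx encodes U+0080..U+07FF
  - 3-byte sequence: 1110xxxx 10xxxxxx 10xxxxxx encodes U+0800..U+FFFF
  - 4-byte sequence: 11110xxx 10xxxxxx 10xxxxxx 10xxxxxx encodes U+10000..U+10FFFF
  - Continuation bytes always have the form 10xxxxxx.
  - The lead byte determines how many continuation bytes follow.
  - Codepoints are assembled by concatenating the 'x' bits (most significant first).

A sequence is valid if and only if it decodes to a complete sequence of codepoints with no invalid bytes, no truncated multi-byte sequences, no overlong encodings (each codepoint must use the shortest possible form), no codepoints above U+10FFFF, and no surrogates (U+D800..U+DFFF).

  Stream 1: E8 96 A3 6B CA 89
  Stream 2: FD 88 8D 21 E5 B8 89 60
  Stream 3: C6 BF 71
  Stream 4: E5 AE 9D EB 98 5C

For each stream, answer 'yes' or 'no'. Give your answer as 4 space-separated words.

Stream 1: decodes cleanly. VALID
Stream 2: error at byte offset 0. INVALID
Stream 3: decodes cleanly. VALID
Stream 4: error at byte offset 5. INVALID

Answer: yes no yes no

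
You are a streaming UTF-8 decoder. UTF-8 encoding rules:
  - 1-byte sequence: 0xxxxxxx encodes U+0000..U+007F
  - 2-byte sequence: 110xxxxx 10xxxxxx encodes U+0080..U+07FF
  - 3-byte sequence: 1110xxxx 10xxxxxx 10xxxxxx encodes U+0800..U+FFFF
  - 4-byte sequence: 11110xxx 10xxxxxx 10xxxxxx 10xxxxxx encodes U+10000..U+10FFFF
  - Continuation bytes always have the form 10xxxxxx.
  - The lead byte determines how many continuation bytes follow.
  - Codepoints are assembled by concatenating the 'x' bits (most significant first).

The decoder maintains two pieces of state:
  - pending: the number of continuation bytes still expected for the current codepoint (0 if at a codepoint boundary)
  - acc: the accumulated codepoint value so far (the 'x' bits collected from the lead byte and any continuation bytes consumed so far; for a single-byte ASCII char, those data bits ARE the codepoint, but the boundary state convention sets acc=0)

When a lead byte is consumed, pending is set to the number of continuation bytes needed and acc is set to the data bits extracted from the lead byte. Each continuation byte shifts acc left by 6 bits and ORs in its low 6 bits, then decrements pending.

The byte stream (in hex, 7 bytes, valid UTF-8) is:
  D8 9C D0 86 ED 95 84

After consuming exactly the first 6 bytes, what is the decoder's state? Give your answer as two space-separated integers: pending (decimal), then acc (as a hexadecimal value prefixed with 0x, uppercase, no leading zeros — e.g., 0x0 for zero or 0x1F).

Byte[0]=D8: 2-byte lead. pending=1, acc=0x18
Byte[1]=9C: continuation. acc=(acc<<6)|0x1C=0x61C, pending=0
Byte[2]=D0: 2-byte lead. pending=1, acc=0x10
Byte[3]=86: continuation. acc=(acc<<6)|0x06=0x406, pending=0
Byte[4]=ED: 3-byte lead. pending=2, acc=0xD
Byte[5]=95: continuation. acc=(acc<<6)|0x15=0x355, pending=1

Answer: 1 0x355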